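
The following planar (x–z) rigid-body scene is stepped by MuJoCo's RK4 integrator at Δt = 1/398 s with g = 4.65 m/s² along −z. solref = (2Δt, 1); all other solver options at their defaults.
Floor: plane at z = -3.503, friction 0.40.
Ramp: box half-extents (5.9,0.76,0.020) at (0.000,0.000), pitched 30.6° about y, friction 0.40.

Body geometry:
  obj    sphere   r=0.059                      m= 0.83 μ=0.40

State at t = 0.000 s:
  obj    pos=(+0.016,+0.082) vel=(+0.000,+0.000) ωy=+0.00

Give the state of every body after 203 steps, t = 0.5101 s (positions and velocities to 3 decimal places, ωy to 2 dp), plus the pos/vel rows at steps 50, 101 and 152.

State at t = 0.5101 s:
  obj    pos=(+0.205,-0.030) vel=(+0.742,-0.439) ωy=+14.61

Key-timestep trajectory:
   step    t(s)  obj.x    obj.z    obj.vx   obj.vz 
     50  0.1256   +0.028  +0.075  +0.183  -0.108
    101  0.2538   +0.063  +0.055  +0.369  -0.218
    152  0.3819   +0.122  +0.019  +0.556  -0.329


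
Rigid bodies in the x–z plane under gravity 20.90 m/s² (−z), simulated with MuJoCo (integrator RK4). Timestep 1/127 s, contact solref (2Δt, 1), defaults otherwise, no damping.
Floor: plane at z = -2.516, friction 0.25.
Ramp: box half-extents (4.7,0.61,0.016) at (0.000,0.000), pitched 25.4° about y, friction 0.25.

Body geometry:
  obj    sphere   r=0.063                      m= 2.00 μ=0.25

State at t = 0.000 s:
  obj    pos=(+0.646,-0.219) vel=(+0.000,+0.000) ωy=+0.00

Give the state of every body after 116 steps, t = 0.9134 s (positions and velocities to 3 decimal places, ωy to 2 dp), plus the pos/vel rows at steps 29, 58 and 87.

State at t = 0.9134 s:
  obj    pos=(+3.059,-1.365) vel=(+5.283,-2.509) ωy=+92.81

Key-timestep trajectory:
   step    t(s)  obj.x    obj.z    obj.vx   obj.vz 
     29  0.2283   +0.797  -0.291  +1.321  -0.627
     58  0.4567   +1.249  -0.506  +2.642  -1.255
     87  0.6850   +2.003  -0.864  +3.963  -1.882


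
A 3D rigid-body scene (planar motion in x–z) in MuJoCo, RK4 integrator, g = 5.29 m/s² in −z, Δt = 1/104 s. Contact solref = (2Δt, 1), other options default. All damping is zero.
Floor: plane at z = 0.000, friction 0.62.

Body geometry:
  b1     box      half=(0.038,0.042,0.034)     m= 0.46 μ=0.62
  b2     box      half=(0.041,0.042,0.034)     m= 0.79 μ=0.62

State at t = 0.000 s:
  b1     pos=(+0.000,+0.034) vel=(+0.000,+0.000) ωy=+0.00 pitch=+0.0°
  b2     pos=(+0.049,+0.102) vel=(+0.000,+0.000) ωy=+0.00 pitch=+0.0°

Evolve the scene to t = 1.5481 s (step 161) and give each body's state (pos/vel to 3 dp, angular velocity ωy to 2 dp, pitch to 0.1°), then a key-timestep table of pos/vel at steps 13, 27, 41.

State at t = 1.5481 s:
  b1     pos=(+0.000,+0.034) vel=(+0.000,+0.000) ωy=+0.00 pitch=+0.0°
  b2     pos=(+0.089,+0.041) vel=(+0.000,+0.000) ωy=+0.00 pitch=+90.0°

Key-timestep trajectory:
   step    t(s)  b1.x    b1.z    b1.vx   b1.vz   b2.x    b2.z    b2.vx   b2.vz 
     13  0.1250   +0.000  +0.034  -0.001  +0.001   +0.056  +0.099  +0.120  -0.079
     27  0.2596   +0.000  +0.034  +0.000  +0.000   +0.079  +0.065  +0.184  -0.535
     41  0.3942   +0.000  +0.034  +0.000  +0.000   +0.089  +0.041  -0.066  -0.034


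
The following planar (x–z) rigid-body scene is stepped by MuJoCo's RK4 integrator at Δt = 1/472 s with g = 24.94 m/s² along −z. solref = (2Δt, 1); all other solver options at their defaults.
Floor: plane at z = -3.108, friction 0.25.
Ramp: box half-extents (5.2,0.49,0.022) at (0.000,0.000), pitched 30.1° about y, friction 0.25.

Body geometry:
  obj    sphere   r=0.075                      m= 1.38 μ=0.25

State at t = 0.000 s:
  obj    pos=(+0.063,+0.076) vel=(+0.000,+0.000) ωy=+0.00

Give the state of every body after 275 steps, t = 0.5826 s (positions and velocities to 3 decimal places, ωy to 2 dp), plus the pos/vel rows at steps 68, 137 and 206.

State at t = 0.5826 s:
  obj    pos=(+1.375,-0.685) vel=(+4.504,-2.611) ωy=+69.39

Key-timestep trajectory:
   step    t(s)  obj.x    obj.z    obj.vx   obj.vz 
     68  0.1441   +0.143  +0.029  +1.114  -0.646
    137  0.2903   +0.389  -0.113  +2.244  -1.301
    206  0.4364   +0.799  -0.351  +3.374  -1.956


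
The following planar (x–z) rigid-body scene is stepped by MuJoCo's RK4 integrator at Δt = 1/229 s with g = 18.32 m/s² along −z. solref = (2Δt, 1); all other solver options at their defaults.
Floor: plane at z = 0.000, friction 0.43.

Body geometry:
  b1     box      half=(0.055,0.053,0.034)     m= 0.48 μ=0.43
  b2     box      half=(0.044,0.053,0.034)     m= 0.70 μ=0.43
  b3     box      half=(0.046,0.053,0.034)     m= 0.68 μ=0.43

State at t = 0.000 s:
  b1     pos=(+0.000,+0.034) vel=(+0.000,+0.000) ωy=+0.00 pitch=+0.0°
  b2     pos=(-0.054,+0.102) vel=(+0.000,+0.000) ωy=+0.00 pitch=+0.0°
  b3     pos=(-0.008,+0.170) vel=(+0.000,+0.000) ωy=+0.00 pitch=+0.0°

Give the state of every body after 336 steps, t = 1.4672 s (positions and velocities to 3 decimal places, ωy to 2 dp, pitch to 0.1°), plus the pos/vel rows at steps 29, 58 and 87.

State at t = 1.4672 s:
  b1     pos=(+0.000,+0.034) vel=(+0.000,+0.000) ωy=+0.00 pitch=+0.0°
  b2     pos=(-0.054,+0.102) vel=(+0.000,+0.000) ωy=+0.00 pitch=+0.0°
  b3     pos=(+0.124,+0.034) vel=(+0.000,+0.000) ωy=+0.00 pitch=+180.0°

Key-timestep trajectory:
   step    t(s)  b1.x    b1.z    b1.vx   b1.vz   b2.x    b2.z    b2.vx   b2.vz   b3.x    b3.z    b3.vx   b3.vz 
     29  0.1266   +0.000  +0.034  +0.000  +0.000   -0.054  +0.102  -0.001  +0.000   -0.002  +0.169  +0.132  -0.031
     58  0.2533   +0.000  +0.034  -0.005  +0.000   -0.054  +0.102  -0.004  +0.000   +0.034  +0.117  +0.422  -1.112
     87  0.3799   +0.000  +0.034  +0.000  +0.000   -0.054  +0.102  +0.000  +0.000   +0.099  +0.087  +0.582  -0.963


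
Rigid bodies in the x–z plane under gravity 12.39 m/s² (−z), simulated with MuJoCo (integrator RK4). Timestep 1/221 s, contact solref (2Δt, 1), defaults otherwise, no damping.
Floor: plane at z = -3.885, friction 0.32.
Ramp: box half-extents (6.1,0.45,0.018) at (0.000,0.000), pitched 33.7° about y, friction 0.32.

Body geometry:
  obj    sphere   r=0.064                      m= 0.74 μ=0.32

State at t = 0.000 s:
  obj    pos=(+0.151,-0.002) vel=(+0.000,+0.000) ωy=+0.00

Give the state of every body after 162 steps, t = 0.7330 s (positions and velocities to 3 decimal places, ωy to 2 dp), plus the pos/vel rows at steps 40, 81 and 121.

State at t = 0.7330 s:
  obj    pos=(+1.249,-0.734) vel=(+2.995,-1.997) ωy=+56.23

Key-timestep trajectory:
   step    t(s)  obj.x    obj.z    obj.vx   obj.vz 
     40  0.1810   +0.218  -0.047  +0.740  -0.493
     81  0.3665   +0.425  -0.185  +1.498  -0.999
    121  0.5475   +0.763  -0.411  +2.237  -1.492


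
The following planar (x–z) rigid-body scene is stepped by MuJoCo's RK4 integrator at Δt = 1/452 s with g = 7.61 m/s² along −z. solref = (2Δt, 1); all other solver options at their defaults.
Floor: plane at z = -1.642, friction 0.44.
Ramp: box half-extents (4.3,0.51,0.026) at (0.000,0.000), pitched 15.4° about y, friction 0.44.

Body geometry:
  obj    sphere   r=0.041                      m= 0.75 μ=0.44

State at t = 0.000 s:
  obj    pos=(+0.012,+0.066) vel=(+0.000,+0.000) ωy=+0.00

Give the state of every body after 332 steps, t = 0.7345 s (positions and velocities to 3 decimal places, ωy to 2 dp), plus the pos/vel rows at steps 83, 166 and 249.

State at t = 0.7345 s:
  obj    pos=(+0.387,-0.037) vel=(+1.022,-0.282) ωy=+25.86

Key-timestep trajectory:
   step    t(s)  obj.x    obj.z    obj.vx   obj.vz 
     83  0.1836   +0.036  +0.060  +0.256  -0.070
    166  0.3673   +0.106  +0.040  +0.511  -0.141
    249  0.5509   +0.223  +0.008  +0.767  -0.211


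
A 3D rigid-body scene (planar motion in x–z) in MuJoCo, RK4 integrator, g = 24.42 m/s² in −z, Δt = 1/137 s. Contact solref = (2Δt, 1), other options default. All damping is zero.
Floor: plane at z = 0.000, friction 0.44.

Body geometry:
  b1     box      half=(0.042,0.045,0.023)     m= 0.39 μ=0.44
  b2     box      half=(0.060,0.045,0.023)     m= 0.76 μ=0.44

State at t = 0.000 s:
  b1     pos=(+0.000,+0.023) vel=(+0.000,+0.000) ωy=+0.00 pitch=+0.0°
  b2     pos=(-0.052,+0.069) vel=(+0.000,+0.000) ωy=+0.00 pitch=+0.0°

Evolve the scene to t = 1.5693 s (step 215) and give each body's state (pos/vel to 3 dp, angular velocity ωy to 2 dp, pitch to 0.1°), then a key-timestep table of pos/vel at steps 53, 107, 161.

State at t = 1.5693 s:
  b1     pos=(+0.004,+0.023) vel=(+0.002,+0.000) ωy=+0.00 pitch=+0.0°
  b2     pos=(-0.065,+0.055) vel=(-0.001,-0.001) ωy=+0.04 pitch=-37.3°

Key-timestep trajectory:
   step    t(s)  b1.x    b1.z    b1.vx   b1.vz   b2.x    b2.z    b2.vx   b2.vz 
     53  0.3869   +0.001  +0.023  +0.002  +0.000   -0.064  +0.057  -0.001  -0.002
    107  0.7810   +0.002  +0.023  +0.002  +0.000   -0.064  +0.056  -0.001  -0.002
    161  1.1752   +0.003  +0.023  +0.002  +0.000   -0.064  +0.055  -0.001  -0.002


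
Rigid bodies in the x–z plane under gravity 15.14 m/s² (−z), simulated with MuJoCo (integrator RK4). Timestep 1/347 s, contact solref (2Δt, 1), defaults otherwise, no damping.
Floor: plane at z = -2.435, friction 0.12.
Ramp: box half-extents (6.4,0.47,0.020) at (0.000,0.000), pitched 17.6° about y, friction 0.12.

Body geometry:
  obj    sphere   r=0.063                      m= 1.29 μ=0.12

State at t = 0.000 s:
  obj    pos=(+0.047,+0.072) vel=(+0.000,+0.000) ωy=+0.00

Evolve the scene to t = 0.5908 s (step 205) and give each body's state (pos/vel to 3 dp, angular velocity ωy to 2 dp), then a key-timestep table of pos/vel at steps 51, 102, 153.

State at t = 0.5908 s:
  obj    pos=(+0.591,-0.100) vel=(+1.842,-0.584) ωy=+30.66

Key-timestep trajectory:
   step    t(s)  obj.x    obj.z    obj.vx   obj.vz 
     51  0.1470   +0.081  +0.061  +0.458  -0.145
    102  0.2939   +0.182  +0.029  +0.916  -0.291
    153  0.4409   +0.350  -0.024  +1.374  -0.436


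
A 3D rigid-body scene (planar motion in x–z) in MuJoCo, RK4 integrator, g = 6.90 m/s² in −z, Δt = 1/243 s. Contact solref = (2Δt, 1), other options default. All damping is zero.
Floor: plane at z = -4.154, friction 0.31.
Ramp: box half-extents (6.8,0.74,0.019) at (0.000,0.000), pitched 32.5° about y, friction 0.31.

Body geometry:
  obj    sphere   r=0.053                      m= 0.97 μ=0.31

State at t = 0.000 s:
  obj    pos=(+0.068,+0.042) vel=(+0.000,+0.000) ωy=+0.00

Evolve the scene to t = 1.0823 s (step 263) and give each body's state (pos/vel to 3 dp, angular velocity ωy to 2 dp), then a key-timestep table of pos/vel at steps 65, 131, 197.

State at t = 1.0823 s:
  obj    pos=(+1.376,-0.791) vel=(+2.417,-1.540) ωy=+54.07

Key-timestep trajectory:
   step    t(s)  obj.x    obj.z    obj.vx   obj.vz 
     65  0.2675   +0.148  -0.009  +0.598  -0.381
    131  0.5391   +0.393  -0.165  +1.204  -0.767
    197  0.8107   +0.802  -0.426  +1.811  -1.154


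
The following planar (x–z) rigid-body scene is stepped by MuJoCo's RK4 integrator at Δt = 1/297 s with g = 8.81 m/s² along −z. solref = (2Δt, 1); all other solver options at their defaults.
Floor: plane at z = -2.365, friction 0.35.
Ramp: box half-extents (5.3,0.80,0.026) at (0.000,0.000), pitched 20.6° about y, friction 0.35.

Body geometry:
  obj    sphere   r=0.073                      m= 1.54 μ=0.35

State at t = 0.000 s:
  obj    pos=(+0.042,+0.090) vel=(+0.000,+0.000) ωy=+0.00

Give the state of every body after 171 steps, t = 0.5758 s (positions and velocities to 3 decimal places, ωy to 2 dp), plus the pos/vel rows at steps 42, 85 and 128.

State at t = 0.5758 s:
  obj    pos=(+0.386,-0.039) vel=(+1.193,-0.449) ωy=+17.46

Key-timestep trajectory:
   step    t(s)  obj.x    obj.z    obj.vx   obj.vz 
     42  0.1414   +0.063  +0.082  +0.293  -0.110
     85  0.2862   +0.127  +0.058  +0.593  -0.223
    128  0.4310   +0.235  +0.018  +0.893  -0.336


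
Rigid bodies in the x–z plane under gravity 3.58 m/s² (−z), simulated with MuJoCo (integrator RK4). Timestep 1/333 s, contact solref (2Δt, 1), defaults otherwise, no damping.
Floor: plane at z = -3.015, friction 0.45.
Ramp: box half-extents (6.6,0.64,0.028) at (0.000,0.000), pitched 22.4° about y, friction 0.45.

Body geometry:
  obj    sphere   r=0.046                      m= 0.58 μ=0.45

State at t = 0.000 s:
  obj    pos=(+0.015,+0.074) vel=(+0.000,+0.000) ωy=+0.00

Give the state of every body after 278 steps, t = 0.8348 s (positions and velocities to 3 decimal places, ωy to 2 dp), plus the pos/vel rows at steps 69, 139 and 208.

State at t = 0.8348 s:
  obj    pos=(+0.329,-0.056) vel=(+0.752,-0.310) ωy=+17.68

Key-timestep trajectory:
   step    t(s)  obj.x    obj.z    obj.vx   obj.vz 
     69  0.2072   +0.034  +0.066  +0.187  -0.077
    139  0.4174   +0.093  +0.042  +0.376  -0.155
    208  0.6246   +0.191  +0.001  +0.563  -0.232


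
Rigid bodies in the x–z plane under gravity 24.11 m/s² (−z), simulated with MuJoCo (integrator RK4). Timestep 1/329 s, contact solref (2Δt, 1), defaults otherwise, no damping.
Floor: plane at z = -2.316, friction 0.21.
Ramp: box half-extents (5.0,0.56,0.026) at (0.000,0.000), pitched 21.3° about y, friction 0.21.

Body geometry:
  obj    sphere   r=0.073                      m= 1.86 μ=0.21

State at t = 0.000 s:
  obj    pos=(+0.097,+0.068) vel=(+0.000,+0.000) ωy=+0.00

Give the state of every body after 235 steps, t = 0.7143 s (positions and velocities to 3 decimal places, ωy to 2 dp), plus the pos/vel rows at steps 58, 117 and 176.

State at t = 0.7143 s:
  obj    pos=(+1.584,-0.511) vel=(+4.163,-1.623) ωy=+61.20

Key-timestep trajectory:
   step    t(s)  obj.x    obj.z    obj.vx   obj.vz 
     58  0.1763   +0.188  +0.033  +1.028  -0.401
    117  0.3556   +0.466  -0.075  +2.073  -0.808
    176  0.5350   +0.931  -0.257  +3.118  -1.216


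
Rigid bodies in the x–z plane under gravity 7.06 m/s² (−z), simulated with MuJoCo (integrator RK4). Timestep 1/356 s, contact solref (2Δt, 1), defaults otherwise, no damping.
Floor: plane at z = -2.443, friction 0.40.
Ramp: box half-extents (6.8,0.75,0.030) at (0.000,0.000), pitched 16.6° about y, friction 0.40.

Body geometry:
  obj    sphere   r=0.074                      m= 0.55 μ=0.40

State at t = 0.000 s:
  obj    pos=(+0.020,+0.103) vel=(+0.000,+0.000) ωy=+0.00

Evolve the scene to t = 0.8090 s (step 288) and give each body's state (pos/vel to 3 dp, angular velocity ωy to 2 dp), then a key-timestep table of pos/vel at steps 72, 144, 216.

State at t = 0.8090 s:
  obj    pos=(+0.472,-0.032) vel=(+1.117,-0.333) ωy=+15.75

Key-timestep trajectory:
   step    t(s)  obj.x    obj.z    obj.vx   obj.vz 
     72  0.2022   +0.048  +0.094  +0.279  -0.083
    144  0.4045   +0.133  +0.069  +0.559  -0.166
    216  0.6067   +0.274  +0.027  +0.838  -0.250


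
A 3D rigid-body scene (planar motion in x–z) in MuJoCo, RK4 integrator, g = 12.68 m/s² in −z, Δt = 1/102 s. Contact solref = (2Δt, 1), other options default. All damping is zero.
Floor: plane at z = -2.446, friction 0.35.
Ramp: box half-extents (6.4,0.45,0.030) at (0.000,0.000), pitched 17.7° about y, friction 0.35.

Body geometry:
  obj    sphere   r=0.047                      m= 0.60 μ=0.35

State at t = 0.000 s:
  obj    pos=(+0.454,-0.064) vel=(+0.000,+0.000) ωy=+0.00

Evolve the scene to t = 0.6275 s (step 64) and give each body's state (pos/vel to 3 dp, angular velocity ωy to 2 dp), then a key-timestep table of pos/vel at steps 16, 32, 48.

State at t = 0.6275 s:
  obj    pos=(+0.970,-0.229) vel=(+1.646,-0.525) ωy=+36.74

Key-timestep trajectory:
   step    t(s)  obj.x    obj.z    obj.vx   obj.vz 
     16  0.1569   +0.486  -0.074  +0.412  -0.131
     32  0.3137   +0.583  -0.105  +0.823  -0.263
     48  0.4706   +0.744  -0.157  +1.234  -0.394


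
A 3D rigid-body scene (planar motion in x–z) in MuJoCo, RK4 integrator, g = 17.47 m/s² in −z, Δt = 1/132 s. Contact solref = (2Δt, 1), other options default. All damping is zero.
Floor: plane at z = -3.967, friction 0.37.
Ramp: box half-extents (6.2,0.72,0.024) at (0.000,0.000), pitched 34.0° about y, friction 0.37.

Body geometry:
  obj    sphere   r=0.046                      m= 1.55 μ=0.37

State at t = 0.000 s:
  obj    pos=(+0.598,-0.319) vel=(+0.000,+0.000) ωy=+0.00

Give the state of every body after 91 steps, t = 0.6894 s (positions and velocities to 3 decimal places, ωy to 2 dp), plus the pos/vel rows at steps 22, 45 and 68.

State at t = 0.6894 s:
  obj    pos=(+1.973,-1.246) vel=(+3.988,-2.690) ωy=+104.55

Key-timestep trajectory:
   step    t(s)  obj.x    obj.z    obj.vx   obj.vz 
     22  0.1667   +0.678  -0.373  +0.965  -0.651
     45  0.3409   +0.934  -0.546  +1.972  -1.330
     68  0.5152   +1.366  -0.837  +2.980  -2.010


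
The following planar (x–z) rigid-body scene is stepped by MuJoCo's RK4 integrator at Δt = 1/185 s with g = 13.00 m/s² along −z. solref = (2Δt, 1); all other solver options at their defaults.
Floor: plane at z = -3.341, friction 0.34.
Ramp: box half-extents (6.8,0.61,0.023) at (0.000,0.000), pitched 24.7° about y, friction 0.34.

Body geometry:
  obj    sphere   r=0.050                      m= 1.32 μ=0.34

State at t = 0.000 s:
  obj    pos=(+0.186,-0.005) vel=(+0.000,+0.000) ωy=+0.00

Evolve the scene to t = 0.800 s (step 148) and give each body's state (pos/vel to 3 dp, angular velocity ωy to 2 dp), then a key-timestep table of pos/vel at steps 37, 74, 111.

State at t = 0.800 s:
  obj    pos=(+1.314,-0.524) vel=(+2.820,-1.297) ωy=+62.07

Key-timestep trajectory:
   step    t(s)  obj.x    obj.z    obj.vx   obj.vz 
     37  0.2000   +0.257  -0.038  +0.705  -0.324
     74  0.4000   +0.468  -0.135  +1.410  -0.649
    111  0.6000   +0.821  -0.297  +2.115  -0.973


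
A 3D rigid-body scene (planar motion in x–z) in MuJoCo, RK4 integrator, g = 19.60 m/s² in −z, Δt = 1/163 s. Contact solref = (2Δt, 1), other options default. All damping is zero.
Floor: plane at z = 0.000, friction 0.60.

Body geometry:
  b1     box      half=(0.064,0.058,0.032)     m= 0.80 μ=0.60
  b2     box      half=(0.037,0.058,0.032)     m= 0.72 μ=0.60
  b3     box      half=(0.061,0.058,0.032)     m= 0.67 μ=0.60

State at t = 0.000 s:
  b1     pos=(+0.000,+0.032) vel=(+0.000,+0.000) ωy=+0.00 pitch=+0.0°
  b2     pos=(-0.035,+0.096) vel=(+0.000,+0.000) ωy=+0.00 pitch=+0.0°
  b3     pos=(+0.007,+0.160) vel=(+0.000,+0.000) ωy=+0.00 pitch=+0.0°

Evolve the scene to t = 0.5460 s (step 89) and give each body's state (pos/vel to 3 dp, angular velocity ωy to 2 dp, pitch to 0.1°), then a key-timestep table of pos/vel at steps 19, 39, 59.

State at t = 0.5460 s:
  b1     pos=(+0.000,+0.032) vel=(+0.000,+0.000) ωy=+0.00 pitch=+0.0°
  b2     pos=(-0.035,+0.096) vel=(+0.000,+0.000) ωy=+0.00 pitch=+0.0°
  b3     pos=(+0.151,+0.032) vel=(+0.000,+0.000) ωy=+0.00 pitch=+180.0°

Key-timestep trajectory:
   step    t(s)  b1.x    b1.z    b1.vx   b1.vz   b2.x    b2.z    b2.vx   b2.vz   b3.x    b3.z    b3.vx   b3.vz 
     19  0.1166   +0.000  +0.032  -0.001  +0.000   -0.035  +0.096  -0.001  +0.000   +0.017  +0.156  +0.203  -0.112
     39  0.2393   +0.000  +0.032  +0.000  +0.000   -0.035  +0.096  -0.001  +0.000   +0.064  +0.125  +0.597  -0.280
     59  0.3620   +0.000  +0.032  +0.000  +0.000   -0.035  +0.096  +0.000  +0.000   +0.145  +0.041  +0.689  -1.745


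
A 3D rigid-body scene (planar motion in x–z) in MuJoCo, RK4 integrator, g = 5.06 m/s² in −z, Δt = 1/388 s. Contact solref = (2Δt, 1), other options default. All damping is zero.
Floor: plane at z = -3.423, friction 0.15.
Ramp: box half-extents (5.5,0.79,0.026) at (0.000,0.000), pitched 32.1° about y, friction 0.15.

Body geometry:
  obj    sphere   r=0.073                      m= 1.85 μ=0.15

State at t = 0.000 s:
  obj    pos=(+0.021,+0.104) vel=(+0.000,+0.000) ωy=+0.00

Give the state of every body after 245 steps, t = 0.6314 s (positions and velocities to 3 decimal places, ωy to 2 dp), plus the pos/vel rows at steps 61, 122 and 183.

State at t = 0.6314 s:
  obj    pos=(+0.366,-0.113) vel=(+1.097,-0.680) ωy=+13.94

Key-timestep trajectory:
   step    t(s)  obj.x    obj.z    obj.vx   obj.vz 
     61  0.1572   +0.042  +0.090  +0.273  -0.169
    122  0.3144   +0.107  +0.050  +0.546  -0.339
    183  0.4716   +0.214  -0.017  +0.821  -0.505


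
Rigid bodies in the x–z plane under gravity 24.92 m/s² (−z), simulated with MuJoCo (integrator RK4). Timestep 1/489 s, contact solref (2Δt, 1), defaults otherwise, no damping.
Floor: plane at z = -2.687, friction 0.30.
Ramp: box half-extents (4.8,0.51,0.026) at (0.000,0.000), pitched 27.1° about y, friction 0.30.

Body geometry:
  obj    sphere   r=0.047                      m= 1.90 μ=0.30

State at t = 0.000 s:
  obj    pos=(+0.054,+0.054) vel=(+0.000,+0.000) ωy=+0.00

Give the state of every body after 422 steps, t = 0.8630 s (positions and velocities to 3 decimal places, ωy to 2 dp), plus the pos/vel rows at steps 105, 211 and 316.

State at t = 0.8630 s:
  obj    pos=(+2.742,-1.321) vel=(+6.229,-3.188) ωy=+148.88

Key-timestep trajectory:
   step    t(s)  obj.x    obj.z    obj.vx   obj.vz 
    105  0.2147   +0.221  -0.031  +1.550  -0.793
    211  0.4315   +0.726  -0.290  +3.115  -1.594
    316  0.6462   +1.561  -0.717  +4.665  -2.387


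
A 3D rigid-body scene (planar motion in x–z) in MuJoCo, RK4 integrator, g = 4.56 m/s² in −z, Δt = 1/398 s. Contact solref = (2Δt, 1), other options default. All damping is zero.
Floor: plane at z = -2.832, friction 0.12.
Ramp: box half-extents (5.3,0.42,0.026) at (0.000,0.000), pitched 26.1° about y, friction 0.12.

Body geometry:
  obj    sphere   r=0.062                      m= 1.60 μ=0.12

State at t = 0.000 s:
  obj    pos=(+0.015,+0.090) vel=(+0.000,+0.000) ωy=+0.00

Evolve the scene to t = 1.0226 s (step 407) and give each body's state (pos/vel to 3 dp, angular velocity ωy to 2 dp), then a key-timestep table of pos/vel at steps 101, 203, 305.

State at t = 1.0226 s:
  obj    pos=(+0.731,-0.260) vel=(+1.397,-0.678) ωy=+20.10

Key-timestep trajectory:
   step    t(s)  obj.x    obj.z    obj.vx   obj.vz 
    101  0.2538   +0.060  +0.069  +0.349  -0.172
    203  0.5101   +0.194  +0.003  +0.700  -0.337
    305  0.7663   +0.418  -0.107  +1.046  -0.515


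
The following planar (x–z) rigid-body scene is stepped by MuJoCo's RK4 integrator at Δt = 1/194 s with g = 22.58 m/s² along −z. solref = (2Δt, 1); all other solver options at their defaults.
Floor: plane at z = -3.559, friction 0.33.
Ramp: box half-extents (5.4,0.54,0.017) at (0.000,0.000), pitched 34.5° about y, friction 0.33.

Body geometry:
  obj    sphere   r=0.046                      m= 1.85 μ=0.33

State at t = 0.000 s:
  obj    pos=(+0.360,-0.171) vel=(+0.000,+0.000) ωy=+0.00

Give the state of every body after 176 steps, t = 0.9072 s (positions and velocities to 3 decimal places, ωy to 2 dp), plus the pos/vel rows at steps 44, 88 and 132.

State at t = 0.9072 s:
  obj    pos=(+3.459,-2.301) vel=(+6.830,-4.694) ωy=+180.13

Key-timestep trajectory:
   step    t(s)  obj.x    obj.z    obj.vx   obj.vz 
     44  0.2268   +0.554  -0.304  +1.708  -1.174
     88  0.4536   +1.135  -0.704  +3.416  -2.347
    132  0.6804   +2.103  -1.369  +5.123  -3.521


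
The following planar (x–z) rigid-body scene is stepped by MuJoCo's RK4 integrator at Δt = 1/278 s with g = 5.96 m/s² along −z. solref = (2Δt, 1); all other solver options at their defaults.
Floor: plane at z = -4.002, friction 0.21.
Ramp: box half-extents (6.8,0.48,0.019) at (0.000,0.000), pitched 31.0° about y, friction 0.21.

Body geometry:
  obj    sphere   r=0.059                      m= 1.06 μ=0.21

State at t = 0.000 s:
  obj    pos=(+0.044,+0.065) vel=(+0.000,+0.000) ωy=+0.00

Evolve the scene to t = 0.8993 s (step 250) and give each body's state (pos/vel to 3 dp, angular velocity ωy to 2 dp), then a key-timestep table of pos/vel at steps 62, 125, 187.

State at t = 0.8993 s:
  obj    pos=(+0.804,-0.392) vel=(+1.690,-1.016) ωy=+33.41

Key-timestep trajectory:
   step    t(s)  obj.x    obj.z    obj.vx   obj.vz 
     62  0.2230   +0.091  +0.037  +0.419  -0.252
    125  0.4496   +0.234  -0.050  +0.845  -0.508
    187  0.6727   +0.469  -0.191  +1.264  -0.760


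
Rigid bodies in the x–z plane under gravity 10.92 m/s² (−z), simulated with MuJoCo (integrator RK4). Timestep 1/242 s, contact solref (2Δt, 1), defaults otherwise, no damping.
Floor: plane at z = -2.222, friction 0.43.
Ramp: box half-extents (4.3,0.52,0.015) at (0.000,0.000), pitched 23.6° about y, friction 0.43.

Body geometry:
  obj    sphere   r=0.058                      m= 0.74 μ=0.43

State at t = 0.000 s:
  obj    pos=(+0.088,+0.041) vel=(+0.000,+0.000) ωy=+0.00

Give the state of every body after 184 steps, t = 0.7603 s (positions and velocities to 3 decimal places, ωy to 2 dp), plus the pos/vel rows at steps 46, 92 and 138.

State at t = 0.7603 s:
  obj    pos=(+0.915,-0.320) vel=(+2.176,-0.951) ωy=+40.93

Key-timestep trajectory:
   step    t(s)  obj.x    obj.z    obj.vx   obj.vz 
     46  0.1901   +0.140  +0.019  +0.544  -0.238
     92  0.3802   +0.295  -0.049  +1.088  -0.475
    138  0.5702   +0.553  -0.162  +1.632  -0.713


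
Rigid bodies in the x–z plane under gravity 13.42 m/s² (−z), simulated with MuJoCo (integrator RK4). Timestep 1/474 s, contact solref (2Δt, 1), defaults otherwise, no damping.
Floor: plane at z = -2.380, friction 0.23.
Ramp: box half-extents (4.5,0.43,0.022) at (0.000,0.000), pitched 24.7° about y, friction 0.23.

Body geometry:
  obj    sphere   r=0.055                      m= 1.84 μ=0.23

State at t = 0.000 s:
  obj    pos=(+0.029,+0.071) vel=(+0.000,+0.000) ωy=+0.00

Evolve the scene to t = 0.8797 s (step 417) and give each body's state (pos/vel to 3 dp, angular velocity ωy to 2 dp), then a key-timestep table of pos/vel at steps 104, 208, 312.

State at t = 0.8797 s:
  obj    pos=(+1.437,-0.576) vel=(+3.202,-1.473) ωy=+64.06

Key-timestep trajectory:
   step    t(s)  obj.x    obj.z    obj.vx   obj.vz 
    104  0.2194   +0.117  +0.031  +0.799  -0.367
    208  0.4388   +0.380  -0.090  +1.597  -0.735
    312  0.6582   +0.818  -0.291  +2.395  -1.102


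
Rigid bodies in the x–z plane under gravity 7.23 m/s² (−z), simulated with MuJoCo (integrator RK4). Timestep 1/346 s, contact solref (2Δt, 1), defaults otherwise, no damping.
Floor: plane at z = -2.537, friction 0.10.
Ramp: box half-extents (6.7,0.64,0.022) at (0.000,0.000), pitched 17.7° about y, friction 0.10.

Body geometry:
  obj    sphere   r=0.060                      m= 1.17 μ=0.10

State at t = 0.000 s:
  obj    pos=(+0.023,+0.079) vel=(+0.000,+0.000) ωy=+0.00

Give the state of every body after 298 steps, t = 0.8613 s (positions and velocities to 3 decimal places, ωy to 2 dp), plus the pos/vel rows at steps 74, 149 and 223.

State at t = 0.8613 s:
  obj    pos=(+0.578,-0.098) vel=(+1.288,-0.411) ωy=+22.53

Key-timestep trajectory:
   step    t(s)  obj.x    obj.z    obj.vx   obj.vz 
     74  0.2139   +0.057  +0.068  +0.320  -0.102
    149  0.4306   +0.162  +0.034  +0.644  -0.206
    223  0.6445   +0.334  -0.020  +0.964  -0.308


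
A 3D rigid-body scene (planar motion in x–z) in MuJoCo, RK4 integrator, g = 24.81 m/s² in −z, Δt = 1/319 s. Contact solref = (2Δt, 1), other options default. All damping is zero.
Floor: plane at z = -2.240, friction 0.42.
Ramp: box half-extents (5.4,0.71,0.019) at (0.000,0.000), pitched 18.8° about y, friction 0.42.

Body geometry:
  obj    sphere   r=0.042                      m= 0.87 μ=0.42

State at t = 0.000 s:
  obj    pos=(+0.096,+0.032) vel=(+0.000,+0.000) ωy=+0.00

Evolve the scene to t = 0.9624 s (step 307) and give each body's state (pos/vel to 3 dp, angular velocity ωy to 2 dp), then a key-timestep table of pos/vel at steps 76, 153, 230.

State at t = 0.9624 s:
  obj    pos=(+2.600,-0.821) vel=(+5.203,-1.771) ωy=+130.85

Key-timestep trajectory:
   step    t(s)  obj.x    obj.z    obj.vx   obj.vz 
     76  0.2382   +0.249  -0.020  +1.288  -0.439
    153  0.4796   +0.718  -0.180  +2.593  -0.883
    230  0.7210   +1.501  -0.447  +3.898  -1.327


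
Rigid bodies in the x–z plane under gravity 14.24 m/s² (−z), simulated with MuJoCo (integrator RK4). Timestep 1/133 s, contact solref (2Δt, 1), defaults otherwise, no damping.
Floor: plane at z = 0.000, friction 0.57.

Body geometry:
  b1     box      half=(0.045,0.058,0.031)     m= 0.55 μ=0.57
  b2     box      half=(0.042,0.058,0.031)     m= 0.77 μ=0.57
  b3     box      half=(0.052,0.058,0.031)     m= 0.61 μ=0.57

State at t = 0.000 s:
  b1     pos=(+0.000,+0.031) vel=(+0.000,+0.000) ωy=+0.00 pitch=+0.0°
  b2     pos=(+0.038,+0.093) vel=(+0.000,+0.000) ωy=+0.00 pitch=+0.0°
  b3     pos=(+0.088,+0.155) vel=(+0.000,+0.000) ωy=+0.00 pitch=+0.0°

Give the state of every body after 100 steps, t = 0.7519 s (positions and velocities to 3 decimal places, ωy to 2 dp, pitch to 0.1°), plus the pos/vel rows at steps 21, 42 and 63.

State at t = 0.7519 s:
  b1     pos=(+0.000,+0.031) vel=(+0.000,+0.000) ωy=+0.00 pitch=+0.0°
  b2     pos=(+0.084,+0.042) vel=(+0.000,+0.000) ωy=+0.00 pitch=+90.0°
  b3     pos=(+0.275,+0.031) vel=(+0.000,+0.000) ωy=+0.00 pitch=+180.0°

Key-timestep trajectory:
   step    t(s)  b1.x    b1.z    b1.vx   b1.vz   b2.x    b2.z    b2.vx   b2.vz   b3.x    b3.z    b3.vx   b3.vz 
     21  0.1579   +0.000  +0.031  -0.001  +0.000   +0.055  +0.092  +0.257  -0.091   +0.131  +0.118  +0.518  -0.735
     42  0.3158   +0.000  +0.031  +0.000  +0.000   +0.084  +0.041  -0.027  +0.052   +0.208  +0.059  +0.287  +0.077
     63  0.4737   +0.000  +0.031  +0.000  +0.000   +0.084  +0.042  +0.000  +0.000   +0.259  +0.046  +0.480  -0.394


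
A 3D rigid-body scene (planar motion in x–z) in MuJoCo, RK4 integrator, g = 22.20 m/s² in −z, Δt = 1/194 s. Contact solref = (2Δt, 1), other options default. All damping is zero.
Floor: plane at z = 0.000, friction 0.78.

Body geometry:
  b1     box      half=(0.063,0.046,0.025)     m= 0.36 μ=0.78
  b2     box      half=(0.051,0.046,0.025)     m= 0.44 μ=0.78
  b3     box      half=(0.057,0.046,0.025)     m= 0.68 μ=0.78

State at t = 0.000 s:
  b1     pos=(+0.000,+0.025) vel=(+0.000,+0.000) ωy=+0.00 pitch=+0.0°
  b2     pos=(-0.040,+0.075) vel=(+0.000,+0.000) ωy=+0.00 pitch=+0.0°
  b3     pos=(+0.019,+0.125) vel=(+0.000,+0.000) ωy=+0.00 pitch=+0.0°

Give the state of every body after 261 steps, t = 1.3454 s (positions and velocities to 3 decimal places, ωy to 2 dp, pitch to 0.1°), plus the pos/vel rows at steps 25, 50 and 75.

State at t = 1.3454 s:
  b1     pos=(+0.000,+0.025) vel=(+0.000,+0.000) ωy=+0.00 pitch=+0.0°
  b2     pos=(-0.040,+0.075) vel=(+0.000,+0.000) ωy=+0.00 pitch=-0.1°
  b3     pos=(+0.146,+0.025) vel=(+0.000,+0.000) ωy=+0.00 pitch=+180.0°

Key-timestep trajectory:
   step    t(s)  b1.x    b1.z    b1.vx   b1.vz   b2.x    b2.z    b2.vx   b2.vz   b3.x    b3.z    b3.vx   b3.vz 
     25  0.1289   +0.000  +0.025  +0.002  -0.005   -0.040  +0.075  +0.005  +0.000   +0.038  +0.108  +0.252  +0.058
     50  0.2577   +0.000  +0.025  -0.001  +0.000   -0.040  +0.075  -0.001  +0.000   +0.063  +0.111  +0.241  -0.044
     75  0.3866   +0.000  +0.025  +0.000  +0.001   -0.040  +0.075  -0.001  +0.000   +0.123  +0.064  +0.608  -1.214


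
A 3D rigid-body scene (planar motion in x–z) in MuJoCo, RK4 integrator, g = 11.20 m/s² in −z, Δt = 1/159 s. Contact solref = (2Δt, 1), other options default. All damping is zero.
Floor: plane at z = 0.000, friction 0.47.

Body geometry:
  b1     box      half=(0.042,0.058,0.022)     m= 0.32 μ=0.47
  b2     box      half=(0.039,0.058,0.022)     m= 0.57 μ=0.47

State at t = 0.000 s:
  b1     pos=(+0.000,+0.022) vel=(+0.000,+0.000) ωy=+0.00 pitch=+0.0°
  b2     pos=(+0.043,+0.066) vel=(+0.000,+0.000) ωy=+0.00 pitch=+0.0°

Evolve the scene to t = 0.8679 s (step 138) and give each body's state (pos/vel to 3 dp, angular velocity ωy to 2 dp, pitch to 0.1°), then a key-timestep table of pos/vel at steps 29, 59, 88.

State at t = 0.8679 s:
  b1     pos=(+0.000,+0.022) vel=(+0.000,+0.000) ωy=+0.00 pitch=+0.0°
  b2     pos=(+0.144,+0.022) vel=(+0.000,+0.000) ωy=+0.00 pitch=+180.0°

Key-timestep trajectory:
   step    t(s)  b1.x    b1.z    b1.vx   b1.vz   b2.x    b2.z    b2.vx   b2.vz 
     29  0.1824   +0.000  +0.022  +0.000  +0.000   +0.049  +0.065  +0.097  -0.047
     59  0.3711   +0.000  +0.022  +0.000  +0.000   +0.092  +0.043  +0.175  +0.057
     88  0.5535   +0.000  +0.022  +0.000  +0.000   +0.119  +0.042  +0.237  -0.106


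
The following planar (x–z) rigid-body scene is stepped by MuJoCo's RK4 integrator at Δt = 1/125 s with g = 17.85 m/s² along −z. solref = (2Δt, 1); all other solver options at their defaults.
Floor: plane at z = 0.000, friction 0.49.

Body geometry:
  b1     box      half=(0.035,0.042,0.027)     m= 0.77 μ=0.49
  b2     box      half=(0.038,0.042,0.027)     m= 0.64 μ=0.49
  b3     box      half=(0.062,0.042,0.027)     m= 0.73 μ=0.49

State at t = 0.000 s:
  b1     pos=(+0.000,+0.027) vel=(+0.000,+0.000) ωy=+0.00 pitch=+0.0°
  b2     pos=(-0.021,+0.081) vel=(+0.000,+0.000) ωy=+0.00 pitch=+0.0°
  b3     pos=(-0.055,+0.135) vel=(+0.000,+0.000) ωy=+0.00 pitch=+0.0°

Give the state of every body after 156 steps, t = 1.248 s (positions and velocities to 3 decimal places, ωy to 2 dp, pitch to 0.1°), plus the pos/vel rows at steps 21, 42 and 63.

State at t = 1.248 s:
  b1     pos=(+0.000,+0.027) vel=(+0.000,+0.000) ωy=+0.00 pitch=+0.0°
  b2     pos=(-0.075,+0.038) vel=(+0.000,+0.000) ωy=+0.00 pitch=-90.0°
  b3     pos=(-0.251,+0.027) vel=(+0.000,+0.000) ωy=+0.00 pitch=+180.0°

Key-timestep trajectory:
   step    t(s)  b1.x    b1.z    b1.vx   b1.vz   b2.x    b2.z    b2.vx   b2.vz   b3.x    b3.z    b3.vx   b3.vz 
     21  0.1680   +0.000  +0.027  +0.001  +0.000   -0.031  +0.084  -0.165  +0.025   -0.081  +0.123  -0.394  -0.266
     42  0.3360   +0.000  +0.027  +0.000  +0.000   -0.077  +0.036  +0.089  +0.082   -0.167  +0.065  -0.364  +0.140
     63  0.5040   +0.000  +0.027  +0.000  +0.000   -0.075  +0.038  +0.000  +0.000   -0.234  +0.045  -0.596  -0.611


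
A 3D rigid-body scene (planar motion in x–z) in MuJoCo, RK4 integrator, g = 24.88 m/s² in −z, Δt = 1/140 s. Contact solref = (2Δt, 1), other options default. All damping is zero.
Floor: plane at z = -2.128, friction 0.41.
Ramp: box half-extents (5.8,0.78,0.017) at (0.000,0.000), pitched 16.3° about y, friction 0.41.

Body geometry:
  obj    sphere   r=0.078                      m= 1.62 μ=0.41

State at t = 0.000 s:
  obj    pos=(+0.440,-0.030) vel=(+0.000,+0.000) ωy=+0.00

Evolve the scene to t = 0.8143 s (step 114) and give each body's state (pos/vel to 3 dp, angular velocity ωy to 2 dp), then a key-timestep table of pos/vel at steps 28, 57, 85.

State at t = 0.8143 s:
  obj    pos=(+2.027,-0.494) vel=(+3.898,-1.140) ωy=+52.06

Key-timestep trajectory:
   step    t(s)  obj.x    obj.z    obj.vx   obj.vz 
     28  0.2000   +0.536  -0.058  +0.958  -0.280
     57  0.4071   +0.837  -0.146  +1.949  -0.570
     85  0.6071   +1.323  -0.288  +2.906  -0.850


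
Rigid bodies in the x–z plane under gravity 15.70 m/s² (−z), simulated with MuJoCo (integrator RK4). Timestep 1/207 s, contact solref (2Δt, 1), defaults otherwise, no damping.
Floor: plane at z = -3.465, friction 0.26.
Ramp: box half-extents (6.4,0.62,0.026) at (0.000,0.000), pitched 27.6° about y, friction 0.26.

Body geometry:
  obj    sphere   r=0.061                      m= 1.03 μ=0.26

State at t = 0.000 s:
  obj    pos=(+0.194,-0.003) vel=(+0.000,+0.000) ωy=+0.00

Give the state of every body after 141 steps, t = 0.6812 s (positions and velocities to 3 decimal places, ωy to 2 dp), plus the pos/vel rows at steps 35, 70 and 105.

State at t = 0.6812 s:
  obj    pos=(+1.262,-0.562) vel=(+3.136,-1.640) ωy=+58.00

Key-timestep trajectory:
   step    t(s)  obj.x    obj.z    obj.vx   obj.vz 
     35  0.1691   +0.260  -0.038  +0.779  -0.407
     70  0.3382   +0.457  -0.141  +1.557  -0.814
    105  0.5072   +0.786  -0.313  +2.336  -1.221


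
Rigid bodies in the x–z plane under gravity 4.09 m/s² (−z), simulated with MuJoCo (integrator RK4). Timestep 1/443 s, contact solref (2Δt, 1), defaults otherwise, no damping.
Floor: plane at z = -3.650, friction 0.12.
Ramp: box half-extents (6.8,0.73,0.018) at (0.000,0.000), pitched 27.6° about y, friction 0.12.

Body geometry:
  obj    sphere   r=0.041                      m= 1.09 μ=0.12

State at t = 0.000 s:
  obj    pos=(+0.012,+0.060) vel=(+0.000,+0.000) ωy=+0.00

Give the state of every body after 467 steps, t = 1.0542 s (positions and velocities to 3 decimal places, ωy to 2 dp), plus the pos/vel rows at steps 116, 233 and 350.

State at t = 1.0542 s:
  obj    pos=(+0.733,-0.317) vel=(+1.370,-0.703) ωy=+27.91

Key-timestep trajectory:
   step    t(s)  obj.x    obj.z    obj.vx   obj.vz 
    116  0.2619   +0.057  +0.037  +0.340  -0.179
    233  0.5260   +0.192  -0.034  +0.682  -0.357
    350  0.7901   +0.417  -0.152  +1.022  -0.541


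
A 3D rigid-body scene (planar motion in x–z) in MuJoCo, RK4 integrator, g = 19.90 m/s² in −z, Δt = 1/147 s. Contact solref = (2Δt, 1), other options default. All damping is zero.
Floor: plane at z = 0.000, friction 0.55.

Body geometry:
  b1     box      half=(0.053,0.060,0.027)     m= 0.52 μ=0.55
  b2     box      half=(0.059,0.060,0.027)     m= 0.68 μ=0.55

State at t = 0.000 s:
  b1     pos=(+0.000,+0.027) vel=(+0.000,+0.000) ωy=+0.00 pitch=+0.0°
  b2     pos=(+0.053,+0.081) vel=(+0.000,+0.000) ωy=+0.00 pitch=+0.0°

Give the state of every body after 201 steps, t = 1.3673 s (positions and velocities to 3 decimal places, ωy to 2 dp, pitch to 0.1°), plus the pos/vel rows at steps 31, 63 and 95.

State at t = 1.3673 s:
  b1     pos=(+0.000,+0.027) vel=(+0.000,+0.000) ωy=+0.00 pitch=+0.0°
  b2     pos=(+0.201,+0.027) vel=(+0.000,+0.000) ωy=+0.00 pitch=+180.0°

Key-timestep trajectory:
   step    t(s)  b1.x    b1.z    b1.vx   b1.vz   b2.x    b2.z    b2.vx   b2.vz 
     31  0.2109   +0.000  +0.027  +0.000  +0.000   +0.055  +0.081  +0.027  -0.002
     63  0.4286   +0.000  +0.027  +0.000  +0.000   +0.093  +0.063  +0.413  +0.008
     95  0.6463   +0.000  +0.027  +0.000  +0.000   +0.153  +0.063  +0.292  -0.062


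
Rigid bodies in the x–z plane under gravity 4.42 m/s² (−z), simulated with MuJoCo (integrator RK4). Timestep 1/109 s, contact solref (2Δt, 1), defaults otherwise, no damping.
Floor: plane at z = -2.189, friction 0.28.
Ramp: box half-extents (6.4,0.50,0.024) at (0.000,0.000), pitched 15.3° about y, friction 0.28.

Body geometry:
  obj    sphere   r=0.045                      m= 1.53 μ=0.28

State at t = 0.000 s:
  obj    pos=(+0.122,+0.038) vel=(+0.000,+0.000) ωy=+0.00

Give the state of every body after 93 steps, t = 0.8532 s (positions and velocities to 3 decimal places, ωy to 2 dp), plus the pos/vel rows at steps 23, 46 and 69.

State at t = 0.8532 s:
  obj    pos=(+0.415,-0.042) vel=(+0.686,-0.188) ωy=+15.79

Key-timestep trajectory:
   step    t(s)  obj.x    obj.z    obj.vx   obj.vz 
     23  0.2110   +0.140  +0.033  +0.170  -0.046
     46  0.4220   +0.194  +0.019  +0.339  -0.093
     69  0.6330   +0.283  -0.006  +0.509  -0.139


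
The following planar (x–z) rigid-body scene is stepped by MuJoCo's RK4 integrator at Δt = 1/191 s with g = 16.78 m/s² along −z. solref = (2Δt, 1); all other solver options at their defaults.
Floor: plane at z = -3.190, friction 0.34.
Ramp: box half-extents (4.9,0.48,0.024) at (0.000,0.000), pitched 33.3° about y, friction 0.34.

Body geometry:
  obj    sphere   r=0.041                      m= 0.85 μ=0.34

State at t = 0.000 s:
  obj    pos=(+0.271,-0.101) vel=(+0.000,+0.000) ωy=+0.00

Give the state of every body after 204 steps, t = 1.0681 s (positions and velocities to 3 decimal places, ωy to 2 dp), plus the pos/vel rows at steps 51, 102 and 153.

State at t = 1.0681 s:
  obj    pos=(+3.408,-2.161) vel=(+5.874,-3.859) ωy=+171.39

Key-timestep trajectory:
   step    t(s)  obj.x    obj.z    obj.vx   obj.vz 
     51  0.2670   +0.467  -0.229  +1.469  -0.965
    102  0.5340   +1.056  -0.616  +2.937  -1.929
    153  0.8010   +2.036  -1.260  +4.406  -2.894


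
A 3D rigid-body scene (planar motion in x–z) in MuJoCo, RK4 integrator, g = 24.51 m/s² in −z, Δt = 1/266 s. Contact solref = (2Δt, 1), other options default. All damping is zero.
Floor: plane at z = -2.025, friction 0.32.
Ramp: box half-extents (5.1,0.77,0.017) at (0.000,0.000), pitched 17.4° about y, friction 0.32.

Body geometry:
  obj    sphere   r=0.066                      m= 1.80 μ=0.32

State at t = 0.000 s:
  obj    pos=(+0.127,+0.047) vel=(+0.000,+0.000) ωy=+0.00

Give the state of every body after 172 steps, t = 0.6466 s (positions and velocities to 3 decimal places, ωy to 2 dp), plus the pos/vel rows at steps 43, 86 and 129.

State at t = 0.6466 s:
  obj    pos=(+1.172,-0.280) vel=(+3.230,-1.012) ωy=+51.28

Key-timestep trajectory:
   step    t(s)  obj.x    obj.z    obj.vx   obj.vz 
     43  0.1617   +0.192  +0.027  +0.808  -0.253
     86  0.3233   +0.388  -0.035  +1.615  -0.506
    129  0.4850   +0.715  -0.137  +2.423  -0.759
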